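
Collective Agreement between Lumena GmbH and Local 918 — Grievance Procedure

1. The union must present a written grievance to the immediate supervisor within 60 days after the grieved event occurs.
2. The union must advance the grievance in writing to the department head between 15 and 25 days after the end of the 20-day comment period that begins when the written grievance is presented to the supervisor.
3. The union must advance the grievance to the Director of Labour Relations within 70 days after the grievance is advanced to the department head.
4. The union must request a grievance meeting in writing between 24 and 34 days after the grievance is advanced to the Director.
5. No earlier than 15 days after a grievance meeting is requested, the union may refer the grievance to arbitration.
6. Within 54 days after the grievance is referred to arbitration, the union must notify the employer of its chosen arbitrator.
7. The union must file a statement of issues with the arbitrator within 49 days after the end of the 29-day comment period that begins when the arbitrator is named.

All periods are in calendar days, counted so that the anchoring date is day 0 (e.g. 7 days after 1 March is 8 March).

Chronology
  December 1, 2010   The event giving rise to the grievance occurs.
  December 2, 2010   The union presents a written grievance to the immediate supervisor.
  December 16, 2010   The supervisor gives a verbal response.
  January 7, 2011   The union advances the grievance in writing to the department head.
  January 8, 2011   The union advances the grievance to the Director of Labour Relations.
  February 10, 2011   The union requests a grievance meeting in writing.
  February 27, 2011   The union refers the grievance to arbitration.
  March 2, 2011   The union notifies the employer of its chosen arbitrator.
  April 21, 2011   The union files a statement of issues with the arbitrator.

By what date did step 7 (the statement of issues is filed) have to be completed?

May 19, 2011

The arbitrator is named on March 2, 2011; the 29-day comment period therefore ends March 31, 2011, and step 7 runs from that date. 49 days after March 31, 2011 is May 19, 2011.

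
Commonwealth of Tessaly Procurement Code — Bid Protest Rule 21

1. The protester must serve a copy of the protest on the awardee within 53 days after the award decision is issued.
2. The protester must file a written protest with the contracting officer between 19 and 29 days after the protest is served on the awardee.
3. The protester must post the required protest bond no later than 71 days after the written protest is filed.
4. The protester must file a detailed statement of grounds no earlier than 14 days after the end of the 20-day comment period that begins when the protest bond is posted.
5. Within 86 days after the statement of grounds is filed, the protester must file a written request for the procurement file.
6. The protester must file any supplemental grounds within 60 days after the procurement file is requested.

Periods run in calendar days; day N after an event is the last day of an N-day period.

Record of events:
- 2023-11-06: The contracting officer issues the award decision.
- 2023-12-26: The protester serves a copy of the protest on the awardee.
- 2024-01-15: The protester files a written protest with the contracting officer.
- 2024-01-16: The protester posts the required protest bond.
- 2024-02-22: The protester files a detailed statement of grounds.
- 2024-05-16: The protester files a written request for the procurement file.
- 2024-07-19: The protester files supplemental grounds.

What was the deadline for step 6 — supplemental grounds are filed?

2024-07-15

Step 6 runs from 2024-05-16, when the procurement file is requested. 60 days after 2024-05-16 is 2024-07-15.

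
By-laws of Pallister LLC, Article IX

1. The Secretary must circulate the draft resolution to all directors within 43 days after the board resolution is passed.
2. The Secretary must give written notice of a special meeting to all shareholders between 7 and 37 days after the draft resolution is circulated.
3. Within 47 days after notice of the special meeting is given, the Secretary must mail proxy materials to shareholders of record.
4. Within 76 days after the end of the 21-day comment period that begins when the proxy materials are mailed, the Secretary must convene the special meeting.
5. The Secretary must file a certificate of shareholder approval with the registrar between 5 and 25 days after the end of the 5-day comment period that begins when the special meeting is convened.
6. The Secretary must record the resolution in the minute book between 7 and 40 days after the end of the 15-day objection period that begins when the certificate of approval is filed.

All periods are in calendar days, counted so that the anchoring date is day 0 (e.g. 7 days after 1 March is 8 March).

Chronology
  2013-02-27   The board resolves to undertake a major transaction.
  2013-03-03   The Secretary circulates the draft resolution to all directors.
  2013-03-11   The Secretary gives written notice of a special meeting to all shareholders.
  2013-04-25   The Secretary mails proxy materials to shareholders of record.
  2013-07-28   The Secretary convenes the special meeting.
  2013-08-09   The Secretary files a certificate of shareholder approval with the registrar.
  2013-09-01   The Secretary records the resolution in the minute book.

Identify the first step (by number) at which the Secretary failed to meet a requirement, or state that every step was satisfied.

(1) due by 2013-02-27 + 43 days = 2013-04-11; 2013-03-03 is within that limit.
(2) the permitted window runs from 2013-03-03 + 7 = 2013-03-10 to 2013-03-03 + 37 = 2013-04-09; done 2013-03-11 — within the window.
(3) due by 2013-03-11 + 47 days = 2013-04-27; done 2013-04-25 — timely.
(4) due by 2013-05-16 + 76 days = 2013-07-31; 2013-07-28 is within that limit.
(5) the permitted window runs from 2013-08-02 + 5 = 2013-08-07 to 2013-08-02 + 25 = 2013-08-27; done 2013-08-09, which is between those dates.
(6) the permitted window runs from 2013-08-24 + 7 = 2013-08-31 to 2013-08-24 + 40 = 2013-10-03; 2013-09-01 falls inside that range.

None — every step was satisfied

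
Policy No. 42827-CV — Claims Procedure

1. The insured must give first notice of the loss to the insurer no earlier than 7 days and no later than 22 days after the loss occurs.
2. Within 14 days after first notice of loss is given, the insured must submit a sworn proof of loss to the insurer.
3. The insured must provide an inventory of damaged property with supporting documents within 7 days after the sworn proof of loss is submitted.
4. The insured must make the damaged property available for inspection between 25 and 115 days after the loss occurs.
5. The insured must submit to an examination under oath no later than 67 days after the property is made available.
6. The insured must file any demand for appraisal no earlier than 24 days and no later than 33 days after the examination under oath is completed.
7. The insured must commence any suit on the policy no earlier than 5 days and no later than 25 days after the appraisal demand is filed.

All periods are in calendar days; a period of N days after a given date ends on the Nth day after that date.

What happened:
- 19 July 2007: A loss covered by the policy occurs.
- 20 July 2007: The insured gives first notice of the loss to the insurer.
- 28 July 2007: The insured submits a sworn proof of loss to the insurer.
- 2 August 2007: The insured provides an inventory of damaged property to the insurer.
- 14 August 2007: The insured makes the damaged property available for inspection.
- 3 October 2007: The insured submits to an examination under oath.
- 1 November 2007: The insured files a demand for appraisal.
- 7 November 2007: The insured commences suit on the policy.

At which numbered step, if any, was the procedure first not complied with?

Step 1

(1) the permitted window runs from 19 July 2007 + 7 = 26 July 2007 to 19 July 2007 + 22 = 10 August 2007; done 20 July 2007 — 6 days before the window opened.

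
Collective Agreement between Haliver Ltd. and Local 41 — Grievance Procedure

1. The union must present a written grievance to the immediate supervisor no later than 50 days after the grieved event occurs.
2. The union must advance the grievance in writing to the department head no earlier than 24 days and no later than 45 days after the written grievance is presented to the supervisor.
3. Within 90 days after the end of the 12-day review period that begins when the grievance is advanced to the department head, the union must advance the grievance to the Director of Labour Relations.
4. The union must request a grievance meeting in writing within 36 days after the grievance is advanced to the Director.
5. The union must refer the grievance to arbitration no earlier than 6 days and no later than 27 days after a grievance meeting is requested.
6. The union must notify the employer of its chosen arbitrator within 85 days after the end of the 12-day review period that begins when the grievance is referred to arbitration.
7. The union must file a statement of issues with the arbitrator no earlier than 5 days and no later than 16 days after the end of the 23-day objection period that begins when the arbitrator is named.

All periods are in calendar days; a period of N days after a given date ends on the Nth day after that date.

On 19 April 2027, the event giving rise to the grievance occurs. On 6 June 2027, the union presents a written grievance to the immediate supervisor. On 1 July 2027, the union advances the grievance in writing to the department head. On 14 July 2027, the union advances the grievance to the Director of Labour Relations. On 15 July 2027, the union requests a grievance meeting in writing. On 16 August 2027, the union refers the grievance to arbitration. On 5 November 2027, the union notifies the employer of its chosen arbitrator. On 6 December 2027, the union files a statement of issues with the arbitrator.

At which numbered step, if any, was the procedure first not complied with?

Step 1: 50 days after 19 April 2027 (when the grieved event occurs) is 8 June 2027; completed 6 June 2027, before the deadline.
Step 2: the window is 24–45 days after 6 June 2027 (when the written grievance is presented to the supervisor), so 30 June 2027 through 21 July 2027; done 1 July 2027 — within the window.
Step 3: 90 days after 13 July 2027 (end of the 12-day review period, which began when the grievance is advanced to the department head on 1 July 2027) is 11 October 2027; completed 14 July 2027, before the deadline.
Step 4: 36 days after 14 July 2027 (when the grievance is advanced to the Director) is 19 August 2027; completed 15 July 2027, before the deadline.
Step 5: the window is 6–27 days after 15 July 2027 (when a grievance meeting is requested), so 21 July 2027 through 11 August 2027; done 16 August 2027 — 5 days after the window closed.

Step 5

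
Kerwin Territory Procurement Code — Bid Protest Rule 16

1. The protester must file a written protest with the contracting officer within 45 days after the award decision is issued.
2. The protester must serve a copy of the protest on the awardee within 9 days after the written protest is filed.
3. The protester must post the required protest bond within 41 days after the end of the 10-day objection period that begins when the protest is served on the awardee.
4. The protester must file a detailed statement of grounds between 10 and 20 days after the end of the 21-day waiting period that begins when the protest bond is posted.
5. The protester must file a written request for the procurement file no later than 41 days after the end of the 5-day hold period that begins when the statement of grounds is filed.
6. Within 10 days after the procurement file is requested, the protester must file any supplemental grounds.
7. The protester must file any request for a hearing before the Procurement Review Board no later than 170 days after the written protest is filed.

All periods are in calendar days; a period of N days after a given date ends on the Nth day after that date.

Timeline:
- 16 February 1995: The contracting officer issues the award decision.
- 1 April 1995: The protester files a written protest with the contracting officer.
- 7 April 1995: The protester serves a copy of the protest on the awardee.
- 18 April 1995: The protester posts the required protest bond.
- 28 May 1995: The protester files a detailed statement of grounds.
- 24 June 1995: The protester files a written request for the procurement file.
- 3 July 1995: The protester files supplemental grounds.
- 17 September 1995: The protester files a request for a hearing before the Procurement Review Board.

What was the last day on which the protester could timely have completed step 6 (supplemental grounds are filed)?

Step 6 runs from 24 June 1995, when the procurement file is requested. 10 days after 24 June 1995 is 4 July 1995.

4 July 1995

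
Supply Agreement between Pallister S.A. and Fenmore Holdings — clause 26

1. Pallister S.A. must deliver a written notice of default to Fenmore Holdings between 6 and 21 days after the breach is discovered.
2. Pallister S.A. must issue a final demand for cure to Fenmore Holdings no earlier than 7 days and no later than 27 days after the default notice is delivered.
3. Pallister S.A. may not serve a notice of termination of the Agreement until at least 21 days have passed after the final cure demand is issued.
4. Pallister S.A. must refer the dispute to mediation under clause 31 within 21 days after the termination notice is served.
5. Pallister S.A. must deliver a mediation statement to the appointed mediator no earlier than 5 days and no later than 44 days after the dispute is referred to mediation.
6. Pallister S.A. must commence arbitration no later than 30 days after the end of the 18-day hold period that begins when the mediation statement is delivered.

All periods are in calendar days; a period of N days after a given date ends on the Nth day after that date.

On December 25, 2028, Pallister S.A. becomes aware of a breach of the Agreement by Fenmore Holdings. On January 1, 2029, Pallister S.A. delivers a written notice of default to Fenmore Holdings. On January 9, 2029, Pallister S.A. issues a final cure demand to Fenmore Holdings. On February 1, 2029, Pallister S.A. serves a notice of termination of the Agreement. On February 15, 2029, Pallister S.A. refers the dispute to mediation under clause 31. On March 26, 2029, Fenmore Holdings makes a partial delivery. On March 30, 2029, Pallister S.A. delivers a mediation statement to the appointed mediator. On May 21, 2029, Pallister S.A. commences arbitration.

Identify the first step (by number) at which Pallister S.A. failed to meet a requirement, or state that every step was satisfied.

Step 6

(1) the permitted window runs from December 25, 2028 + 6 = December 31, 2028 to December 25, 2028 + 21 = January 15, 2029; done January 1, 2029, which is between those dates.
(2) the permitted window runs from January 1, 2029 + 7 = January 8, 2029 to January 1, 2029 + 27 = January 28, 2029; January 9, 2029 falls inside that range.
(3) permitted from January 9, 2029 + 21 days = January 30, 2029 onward; done February 1, 2029 — permitted.
(4) due by February 1, 2029 + 21 days = February 22, 2029; completed February 15, 2029, before the deadline.
(5) the permitted window runs from February 15, 2029 + 5 = February 20, 2029 to February 15, 2029 + 44 = March 31, 2029; March 30, 2029 falls inside that range.
(6) due by April 17, 2029 + 30 days = May 17, 2029; May 21, 2029 misses that deadline by 4 days.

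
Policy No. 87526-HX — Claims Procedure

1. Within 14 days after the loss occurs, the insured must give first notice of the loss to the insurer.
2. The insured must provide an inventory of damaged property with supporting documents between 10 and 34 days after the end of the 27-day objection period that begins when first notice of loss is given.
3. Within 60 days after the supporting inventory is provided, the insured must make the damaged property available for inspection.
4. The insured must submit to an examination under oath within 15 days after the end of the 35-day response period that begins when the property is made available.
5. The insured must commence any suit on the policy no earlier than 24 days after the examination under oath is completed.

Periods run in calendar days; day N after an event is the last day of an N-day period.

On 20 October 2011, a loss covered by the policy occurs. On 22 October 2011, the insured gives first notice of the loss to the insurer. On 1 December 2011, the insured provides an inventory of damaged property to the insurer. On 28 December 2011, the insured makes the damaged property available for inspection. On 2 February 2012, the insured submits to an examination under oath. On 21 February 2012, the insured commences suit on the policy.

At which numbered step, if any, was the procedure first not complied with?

Step 5

(1) due by 20 October 2011 + 14 days = 3 November 2011; 22 October 2011 is within that limit.
(2) the permitted window runs from 18 November 2011 + 10 = 28 November 2011 to 18 November 2011 + 34 = 22 December 2011; done 1 December 2011, which is between those dates.
(3) due by 1 December 2011 + 60 days = 30 January 2012; completed 28 December 2011, before the deadline.
(4) due by 1 February 2012 + 15 days = 16 February 2012; 2 February 2012 is within that limit.
(5) permitted from 2 February 2012 + 24 days = 26 February 2012 onward; acted on 21 February 2012, 5 days prematurely.
That is the first point of non-compliance.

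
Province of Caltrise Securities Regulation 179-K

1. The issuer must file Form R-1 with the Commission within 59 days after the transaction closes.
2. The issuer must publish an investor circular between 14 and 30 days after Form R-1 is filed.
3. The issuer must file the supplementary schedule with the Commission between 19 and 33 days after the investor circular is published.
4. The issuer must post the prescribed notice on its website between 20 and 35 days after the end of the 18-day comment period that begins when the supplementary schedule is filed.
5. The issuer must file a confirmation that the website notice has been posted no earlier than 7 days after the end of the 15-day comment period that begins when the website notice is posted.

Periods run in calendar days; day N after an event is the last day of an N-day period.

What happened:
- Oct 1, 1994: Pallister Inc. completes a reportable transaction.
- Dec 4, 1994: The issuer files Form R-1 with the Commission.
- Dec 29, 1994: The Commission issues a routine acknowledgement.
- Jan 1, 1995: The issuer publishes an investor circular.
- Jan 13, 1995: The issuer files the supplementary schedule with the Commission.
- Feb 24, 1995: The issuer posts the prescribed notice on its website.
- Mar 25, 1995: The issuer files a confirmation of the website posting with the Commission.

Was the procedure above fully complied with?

Step 1 — counting 59 days from Oct 1, 1994 (when the transaction closes) gives a deadline of Nov 29, 1994; done Dec 4, 1994 — 5 days late.
Later steps need not be reached.

No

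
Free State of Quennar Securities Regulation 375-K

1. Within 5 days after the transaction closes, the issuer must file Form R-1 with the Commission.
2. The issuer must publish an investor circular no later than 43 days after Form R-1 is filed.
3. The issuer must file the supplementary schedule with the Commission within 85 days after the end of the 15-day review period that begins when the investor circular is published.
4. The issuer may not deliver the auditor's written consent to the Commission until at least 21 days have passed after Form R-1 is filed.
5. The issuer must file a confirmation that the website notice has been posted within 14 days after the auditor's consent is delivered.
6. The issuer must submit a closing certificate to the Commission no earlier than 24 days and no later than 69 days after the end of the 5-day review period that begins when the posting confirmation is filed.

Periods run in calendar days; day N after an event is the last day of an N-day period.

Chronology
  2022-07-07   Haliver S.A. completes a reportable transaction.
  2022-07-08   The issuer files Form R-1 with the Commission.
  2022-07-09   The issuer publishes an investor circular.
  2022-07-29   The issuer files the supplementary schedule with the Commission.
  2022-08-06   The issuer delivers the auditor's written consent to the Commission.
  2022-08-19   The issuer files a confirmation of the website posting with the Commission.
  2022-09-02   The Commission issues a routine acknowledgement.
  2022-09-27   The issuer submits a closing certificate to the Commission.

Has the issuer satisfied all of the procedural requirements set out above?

Yes

Step 1: 5 days after 2022-07-07 (when the transaction closes) is 2022-07-12; 2022-07-08 is within that limit.
Step 2: 43 days after 2022-07-08 (when Form R-1 is filed) is 2022-08-20; done 2022-07-09 — timely.
Step 3: 85 days after 2022-07-24 (end of the 15-day review period, which began when the investor circular is published on 2022-07-09) is 2022-10-17; done 2022-07-29 — timely.
Step 4: the earliest permitted date is 21 days after 2022-07-08 (when Form R-1 is filed), i.e. 2022-07-29; done 2022-08-06 — permitted.
Step 5: 14 days after 2022-08-06 (when the auditor's consent is delivered) is 2022-08-20; 2022-08-19 is within that limit.
Step 6: the window is 24–69 days after 2022-08-24 (end of the 5-day review period, which began when the posting confirmation is filed on 2022-08-19), so 2022-09-17 through 2022-11-01; done 2022-09-27, which is between those dates.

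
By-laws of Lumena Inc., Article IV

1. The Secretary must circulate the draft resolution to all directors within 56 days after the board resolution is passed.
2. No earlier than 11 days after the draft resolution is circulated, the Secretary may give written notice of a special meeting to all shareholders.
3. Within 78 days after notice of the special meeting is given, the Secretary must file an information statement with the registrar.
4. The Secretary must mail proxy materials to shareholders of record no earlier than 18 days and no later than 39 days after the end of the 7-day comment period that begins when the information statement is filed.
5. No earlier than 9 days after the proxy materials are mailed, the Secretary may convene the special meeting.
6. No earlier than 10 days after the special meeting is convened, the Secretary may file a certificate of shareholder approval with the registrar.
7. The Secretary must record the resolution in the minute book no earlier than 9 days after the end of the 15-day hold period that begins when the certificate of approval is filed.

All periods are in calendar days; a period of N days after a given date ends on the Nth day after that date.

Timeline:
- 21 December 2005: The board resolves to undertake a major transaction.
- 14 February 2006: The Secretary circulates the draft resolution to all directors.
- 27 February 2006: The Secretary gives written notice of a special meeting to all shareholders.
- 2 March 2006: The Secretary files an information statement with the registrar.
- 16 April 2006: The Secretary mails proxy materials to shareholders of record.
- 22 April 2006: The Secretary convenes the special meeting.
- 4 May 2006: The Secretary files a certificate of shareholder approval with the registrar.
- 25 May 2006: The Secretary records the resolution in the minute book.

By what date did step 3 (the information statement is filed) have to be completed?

16 May 2006

Step 3 runs from 27 February 2006, when notice of the special meeting is given. 78 days after 27 February 2006 is 16 May 2006.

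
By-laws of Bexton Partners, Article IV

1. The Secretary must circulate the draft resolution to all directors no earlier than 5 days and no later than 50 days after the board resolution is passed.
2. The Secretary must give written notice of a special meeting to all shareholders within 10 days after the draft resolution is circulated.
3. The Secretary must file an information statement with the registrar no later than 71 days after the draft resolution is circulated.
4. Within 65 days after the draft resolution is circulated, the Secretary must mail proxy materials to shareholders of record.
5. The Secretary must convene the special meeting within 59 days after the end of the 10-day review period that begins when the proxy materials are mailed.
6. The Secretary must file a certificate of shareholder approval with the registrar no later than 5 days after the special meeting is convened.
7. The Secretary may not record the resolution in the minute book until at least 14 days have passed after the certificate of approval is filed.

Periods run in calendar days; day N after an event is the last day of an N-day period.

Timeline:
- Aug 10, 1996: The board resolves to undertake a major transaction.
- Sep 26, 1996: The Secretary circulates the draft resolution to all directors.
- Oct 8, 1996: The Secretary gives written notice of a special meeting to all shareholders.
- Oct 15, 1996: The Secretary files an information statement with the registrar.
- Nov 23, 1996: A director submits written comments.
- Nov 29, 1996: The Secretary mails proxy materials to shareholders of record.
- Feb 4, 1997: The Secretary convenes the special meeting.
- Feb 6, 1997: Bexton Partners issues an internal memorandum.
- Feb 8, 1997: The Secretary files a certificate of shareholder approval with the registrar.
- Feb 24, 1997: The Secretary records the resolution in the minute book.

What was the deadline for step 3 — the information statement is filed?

Step 3 runs from Sep 26, 1996, when the draft resolution is circulated. 71 days after Sep 26, 1996 is Dec 6, 1996.

Dec 6, 1996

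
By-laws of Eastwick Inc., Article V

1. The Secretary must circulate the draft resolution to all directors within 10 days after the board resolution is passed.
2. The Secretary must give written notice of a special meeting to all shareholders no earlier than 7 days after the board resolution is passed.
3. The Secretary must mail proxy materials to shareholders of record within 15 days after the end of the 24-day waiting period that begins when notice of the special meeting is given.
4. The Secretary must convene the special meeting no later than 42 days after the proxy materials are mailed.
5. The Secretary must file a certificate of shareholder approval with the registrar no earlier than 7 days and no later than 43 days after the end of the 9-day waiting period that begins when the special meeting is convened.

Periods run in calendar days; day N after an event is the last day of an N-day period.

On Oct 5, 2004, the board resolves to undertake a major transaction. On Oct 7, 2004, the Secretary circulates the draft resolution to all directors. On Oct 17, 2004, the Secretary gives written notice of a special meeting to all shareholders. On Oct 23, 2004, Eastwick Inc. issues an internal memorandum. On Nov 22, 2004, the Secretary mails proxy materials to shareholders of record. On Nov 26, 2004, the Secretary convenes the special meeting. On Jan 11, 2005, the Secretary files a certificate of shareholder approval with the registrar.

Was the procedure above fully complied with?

(1) due by Oct 5, 2004 + 10 days = Oct 15, 2004; done Oct 7, 2004 — timely.
(2) permitted from Oct 5, 2004 + 7 days = Oct 12, 2004 onward; done Oct 17, 2004 — permitted.
(3) due by Nov 10, 2004 + 15 days = Nov 25, 2004; Nov 22, 2004 is within that limit.
(4) due by Nov 22, 2004 + 42 days = Jan 3, 2005; completed Nov 26, 2004, before the deadline.
(5) the permitted window runs from Dec 5, 2004 + 7 = Dec 12, 2004 to Dec 5, 2004 + 43 = Jan 17, 2005; done Jan 11, 2005 — within the window.

Yes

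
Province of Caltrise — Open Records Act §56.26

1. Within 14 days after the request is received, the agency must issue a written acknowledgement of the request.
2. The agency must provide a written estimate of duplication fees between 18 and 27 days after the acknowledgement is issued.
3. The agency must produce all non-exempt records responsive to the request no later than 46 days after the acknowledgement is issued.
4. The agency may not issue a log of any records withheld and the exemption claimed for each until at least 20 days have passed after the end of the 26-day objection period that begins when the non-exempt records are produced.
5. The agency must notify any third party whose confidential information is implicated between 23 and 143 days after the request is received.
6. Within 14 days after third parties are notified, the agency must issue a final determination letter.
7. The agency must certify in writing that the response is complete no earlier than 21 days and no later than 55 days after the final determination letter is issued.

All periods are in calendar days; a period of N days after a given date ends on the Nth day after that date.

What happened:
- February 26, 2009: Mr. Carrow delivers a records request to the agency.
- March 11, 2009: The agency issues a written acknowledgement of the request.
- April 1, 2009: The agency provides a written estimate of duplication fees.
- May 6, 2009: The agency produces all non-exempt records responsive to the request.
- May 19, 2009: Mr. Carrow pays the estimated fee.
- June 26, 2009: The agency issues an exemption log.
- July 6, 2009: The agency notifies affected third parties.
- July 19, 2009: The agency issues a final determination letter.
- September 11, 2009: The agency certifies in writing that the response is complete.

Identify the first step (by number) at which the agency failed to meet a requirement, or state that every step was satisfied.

Step 1: 14 days after February 26, 2009 (when the request is received) is March 12, 2009; done March 11, 2009 — timely.
Step 2: the window is 18–27 days after March 11, 2009 (when the acknowledgement is issued), so March 29, 2009 through April 7, 2009; done April 1, 2009 — within the window.
Step 3: 46 days after March 11, 2009 (when the acknowledgement is issued) is April 26, 2009; done May 6, 2009 — 10 days late.

Step 3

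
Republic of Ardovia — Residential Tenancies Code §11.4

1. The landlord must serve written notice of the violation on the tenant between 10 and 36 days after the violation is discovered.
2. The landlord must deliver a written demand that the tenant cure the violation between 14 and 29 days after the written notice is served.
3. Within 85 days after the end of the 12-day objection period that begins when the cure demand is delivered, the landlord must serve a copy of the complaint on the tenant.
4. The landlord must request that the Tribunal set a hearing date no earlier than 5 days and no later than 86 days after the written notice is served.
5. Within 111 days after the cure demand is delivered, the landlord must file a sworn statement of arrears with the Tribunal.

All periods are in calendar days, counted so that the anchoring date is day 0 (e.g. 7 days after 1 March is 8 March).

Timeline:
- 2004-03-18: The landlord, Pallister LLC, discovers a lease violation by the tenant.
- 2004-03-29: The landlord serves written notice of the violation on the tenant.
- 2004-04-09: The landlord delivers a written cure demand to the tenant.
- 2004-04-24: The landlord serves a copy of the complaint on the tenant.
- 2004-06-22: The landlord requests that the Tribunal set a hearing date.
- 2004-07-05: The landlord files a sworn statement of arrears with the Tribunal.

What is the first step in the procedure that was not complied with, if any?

Step 1 — 10 and 36 days from 2004-03-18 (when the violation is discovered) are 2004-03-28 and 2004-04-23 respectively; done 2004-03-29 — within the window.
Step 2 — 14 and 29 days from 2004-03-29 (when the written notice is served) are 2004-04-12 and 2004-04-27 respectively; 2004-04-09 is 3 days too early.
That is the first point of non-compliance.

Step 2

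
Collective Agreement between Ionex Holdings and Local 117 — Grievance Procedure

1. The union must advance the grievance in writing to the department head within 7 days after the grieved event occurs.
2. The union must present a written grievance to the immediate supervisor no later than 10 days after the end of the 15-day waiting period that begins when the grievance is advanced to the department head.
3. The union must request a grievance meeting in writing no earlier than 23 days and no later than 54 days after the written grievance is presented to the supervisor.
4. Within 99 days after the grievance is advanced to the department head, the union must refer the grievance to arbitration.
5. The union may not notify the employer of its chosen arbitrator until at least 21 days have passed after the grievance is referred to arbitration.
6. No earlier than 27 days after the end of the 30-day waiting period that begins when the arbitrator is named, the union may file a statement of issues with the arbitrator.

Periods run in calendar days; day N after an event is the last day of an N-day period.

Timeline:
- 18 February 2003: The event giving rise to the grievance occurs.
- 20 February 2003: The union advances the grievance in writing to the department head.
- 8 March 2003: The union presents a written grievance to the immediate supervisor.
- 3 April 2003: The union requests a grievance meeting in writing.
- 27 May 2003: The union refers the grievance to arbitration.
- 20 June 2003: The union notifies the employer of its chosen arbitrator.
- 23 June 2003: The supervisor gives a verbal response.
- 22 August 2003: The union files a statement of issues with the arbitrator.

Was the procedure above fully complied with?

(1) due by 18 February 2003 + 7 days = 25 February 2003; completed 20 February 2003, before the deadline.
(2) due by 7 March 2003 + 10 days = 17 March 2003; 8 March 2003 is within that limit.
(3) the permitted window runs from 8 March 2003 + 23 = 31 March 2003 to 8 March 2003 + 54 = 1 May 2003; done 3 April 2003 — within the window.
(4) due by 20 February 2003 + 99 days = 30 May 2003; 27 May 2003 is within that limit.
(5) permitted from 27 May 2003 + 21 days = 17 June 2003 onward; done 20 June 2003, after the minimum wait.
(6) permitted from 20 July 2003 + 27 days = 16 August 2003 onward; done 22 August 2003 — permitted.

Yes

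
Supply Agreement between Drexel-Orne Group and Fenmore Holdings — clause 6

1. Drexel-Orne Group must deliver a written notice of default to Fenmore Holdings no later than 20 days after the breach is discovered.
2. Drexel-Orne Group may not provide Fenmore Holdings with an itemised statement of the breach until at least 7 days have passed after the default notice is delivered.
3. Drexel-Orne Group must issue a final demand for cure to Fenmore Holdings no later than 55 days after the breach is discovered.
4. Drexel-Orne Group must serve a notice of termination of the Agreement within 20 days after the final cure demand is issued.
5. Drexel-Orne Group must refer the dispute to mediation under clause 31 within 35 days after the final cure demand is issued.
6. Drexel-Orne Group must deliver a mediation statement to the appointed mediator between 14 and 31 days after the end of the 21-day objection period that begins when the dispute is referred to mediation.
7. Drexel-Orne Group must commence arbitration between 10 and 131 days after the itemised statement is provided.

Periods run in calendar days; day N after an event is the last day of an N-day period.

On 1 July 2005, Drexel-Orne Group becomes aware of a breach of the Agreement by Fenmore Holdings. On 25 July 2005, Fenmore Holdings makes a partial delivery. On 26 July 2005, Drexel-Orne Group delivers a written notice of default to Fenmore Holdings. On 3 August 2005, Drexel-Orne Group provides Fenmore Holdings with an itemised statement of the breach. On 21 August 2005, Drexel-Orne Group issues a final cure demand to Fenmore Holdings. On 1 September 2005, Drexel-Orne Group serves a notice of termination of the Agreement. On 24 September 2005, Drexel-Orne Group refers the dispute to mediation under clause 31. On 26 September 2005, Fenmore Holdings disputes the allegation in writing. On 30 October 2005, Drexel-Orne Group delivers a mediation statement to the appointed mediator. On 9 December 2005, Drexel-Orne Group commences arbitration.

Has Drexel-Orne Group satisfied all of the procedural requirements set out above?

No

Step 1 — counting 20 days from 1 July 2005 (when the breach is discovered) gives a deadline of 21 July 2005; done 26 July 2005 — 5 days late.
No need to go further; step 1 was not satisfied.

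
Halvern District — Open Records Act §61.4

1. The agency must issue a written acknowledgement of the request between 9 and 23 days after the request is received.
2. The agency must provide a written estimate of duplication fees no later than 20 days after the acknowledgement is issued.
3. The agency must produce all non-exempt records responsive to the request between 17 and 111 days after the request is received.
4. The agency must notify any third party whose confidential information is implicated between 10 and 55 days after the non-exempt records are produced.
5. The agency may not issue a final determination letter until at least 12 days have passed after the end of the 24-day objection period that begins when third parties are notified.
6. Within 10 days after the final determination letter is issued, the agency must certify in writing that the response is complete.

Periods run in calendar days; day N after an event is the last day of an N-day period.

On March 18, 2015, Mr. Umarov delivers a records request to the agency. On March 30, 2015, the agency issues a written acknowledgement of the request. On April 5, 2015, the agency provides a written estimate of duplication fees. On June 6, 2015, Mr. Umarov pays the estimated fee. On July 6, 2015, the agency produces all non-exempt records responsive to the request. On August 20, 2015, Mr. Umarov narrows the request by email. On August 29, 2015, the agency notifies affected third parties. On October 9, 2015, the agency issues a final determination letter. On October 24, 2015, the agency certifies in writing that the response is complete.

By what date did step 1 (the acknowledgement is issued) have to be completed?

April 10, 2015

Step 1 runs from March 18, 2015, when the request is received. The window is 9–23 days after March 18, 2015; it closes on April 10, 2015.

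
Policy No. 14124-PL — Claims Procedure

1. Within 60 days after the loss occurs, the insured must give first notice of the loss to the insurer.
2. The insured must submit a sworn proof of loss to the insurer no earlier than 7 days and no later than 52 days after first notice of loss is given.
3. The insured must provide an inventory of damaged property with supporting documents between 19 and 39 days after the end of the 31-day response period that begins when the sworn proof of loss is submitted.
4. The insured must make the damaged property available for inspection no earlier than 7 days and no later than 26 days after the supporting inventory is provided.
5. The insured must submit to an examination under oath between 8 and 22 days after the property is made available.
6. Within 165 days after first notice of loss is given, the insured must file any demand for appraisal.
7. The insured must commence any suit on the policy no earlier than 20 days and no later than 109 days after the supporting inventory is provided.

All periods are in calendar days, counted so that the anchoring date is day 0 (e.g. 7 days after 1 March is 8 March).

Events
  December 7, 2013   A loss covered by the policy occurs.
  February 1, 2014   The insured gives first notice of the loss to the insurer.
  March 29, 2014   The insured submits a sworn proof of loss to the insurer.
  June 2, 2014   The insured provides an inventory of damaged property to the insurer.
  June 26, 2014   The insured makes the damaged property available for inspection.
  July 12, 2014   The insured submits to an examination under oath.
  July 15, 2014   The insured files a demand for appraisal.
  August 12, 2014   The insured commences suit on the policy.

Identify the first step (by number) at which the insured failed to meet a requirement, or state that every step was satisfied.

Step 2

(1) due by December 7, 2013 + 60 days = February 5, 2014; completed February 1, 2014, before the deadline.
(2) the permitted window runs from February 1, 2014 + 7 = February 8, 2014 to February 1, 2014 + 52 = March 25, 2014; March 29, 2014 is 4 days past the end of the window.
That is the first point of non-compliance.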